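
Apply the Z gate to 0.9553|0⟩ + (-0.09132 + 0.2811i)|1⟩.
0.9553|0⟩ + (0.09132 - 0.2811i)|1⟩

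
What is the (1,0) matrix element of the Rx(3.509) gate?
-0.9832i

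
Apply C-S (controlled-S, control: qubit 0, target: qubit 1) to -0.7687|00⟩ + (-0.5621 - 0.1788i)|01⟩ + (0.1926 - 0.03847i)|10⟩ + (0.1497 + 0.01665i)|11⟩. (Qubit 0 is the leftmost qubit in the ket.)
-0.7687|00⟩ + (-0.5621 - 0.1788i)|01⟩ + (0.1926 - 0.03847i)|10⟩ + (-0.01665 + 0.1497i)|11⟩

C-S leaves the control-|0⟩ kets |00⟩, |01⟩ unchanged and applies S to qubit 1 on the control-|1⟩ pair (|10⟩, |11⟩).
S = [[1, 0], [0, i]].
With a = amp(|10⟩) = (0.1926 - 0.03847i) and b = amp(|11⟩) = (0.1497 + 0.01665i):
new amp(|10⟩) = (1)·a = (0.1926 - 0.03847i)
new amp(|11⟩) = (i)·b = (-0.01665 + 0.1497i)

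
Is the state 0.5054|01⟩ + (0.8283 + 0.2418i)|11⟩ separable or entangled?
Separable

Writing the state as a|00⟩ + b|01⟩ + c|10⟩ + d|11⟩, it is a product state iff ad − bc = 0.
Here (a, b, c, d) = (0, 0.5054, 0, (0.8283 + 0.2418i)): ad − bc = (0)(0.8283 + 0.2418i) − (0.5054)(0) = 0, so the state is separable.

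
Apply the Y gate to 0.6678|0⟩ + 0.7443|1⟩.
-0.7443i|0⟩ + 0.6678i|1⟩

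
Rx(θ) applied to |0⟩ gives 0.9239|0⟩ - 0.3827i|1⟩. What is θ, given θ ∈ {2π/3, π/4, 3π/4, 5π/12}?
π/4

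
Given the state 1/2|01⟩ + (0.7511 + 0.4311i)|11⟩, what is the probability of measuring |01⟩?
1/4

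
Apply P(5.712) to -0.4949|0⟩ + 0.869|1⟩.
-0.4949|0⟩ + (0.7311 - 0.4698i)|1⟩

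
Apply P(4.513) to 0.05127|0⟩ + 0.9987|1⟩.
0.05127|0⟩ + (-0.1978 - 0.9789i)|1⟩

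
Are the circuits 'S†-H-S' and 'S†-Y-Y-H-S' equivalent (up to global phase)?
Yes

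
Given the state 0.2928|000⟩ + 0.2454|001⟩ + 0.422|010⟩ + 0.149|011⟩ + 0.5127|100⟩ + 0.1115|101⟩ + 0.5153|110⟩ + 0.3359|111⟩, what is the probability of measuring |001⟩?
0.06022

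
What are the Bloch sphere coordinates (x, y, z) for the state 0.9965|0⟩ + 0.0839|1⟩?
(0.1672, 0, 0.986)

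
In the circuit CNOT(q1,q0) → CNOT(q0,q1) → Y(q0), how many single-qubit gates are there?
1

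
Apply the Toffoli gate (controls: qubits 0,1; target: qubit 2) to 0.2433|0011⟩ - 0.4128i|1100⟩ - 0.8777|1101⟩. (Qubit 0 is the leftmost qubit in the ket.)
0.2433|0011⟩ - 0.4128i|1110⟩ - 0.8777|1111⟩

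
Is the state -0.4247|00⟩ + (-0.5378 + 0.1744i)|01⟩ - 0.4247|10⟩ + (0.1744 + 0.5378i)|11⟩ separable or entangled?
Entangled

Writing the state as a|00⟩ + b|01⟩ + c|10⟩ + d|11⟩, it is a product state iff ad − bc = 0.
Here (a, b, c, d) = (-0.4247, (-0.5378 + 0.1744i), -0.4247, (0.1744 + 0.5378i)): ad − bc = (-0.4247)(0.1744 + 0.5378i) − (-0.5378 + 0.1744i)(-0.4247) = (-0.3025 - 0.1543i) ≠ 0, so the state is entangled.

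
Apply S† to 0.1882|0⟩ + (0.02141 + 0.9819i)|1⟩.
0.1882|0⟩ + (0.9819 - 0.02141i)|1⟩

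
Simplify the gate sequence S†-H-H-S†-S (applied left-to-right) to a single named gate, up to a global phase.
S†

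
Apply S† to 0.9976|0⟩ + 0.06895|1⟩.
0.9976|0⟩ - 0.06895i|1⟩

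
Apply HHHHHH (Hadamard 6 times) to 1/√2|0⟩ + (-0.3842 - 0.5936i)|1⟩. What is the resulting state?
1/√2|0⟩ + (-0.3842 - 0.5936i)|1⟩

H² = I, so an even number of Hadamards cancels: H^6 = I and the state is unchanged.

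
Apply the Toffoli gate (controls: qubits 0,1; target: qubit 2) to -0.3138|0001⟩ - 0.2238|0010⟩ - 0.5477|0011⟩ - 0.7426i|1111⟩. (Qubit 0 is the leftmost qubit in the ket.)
-0.3138|0001⟩ - 0.2238|0010⟩ - 0.5477|0011⟩ - 0.7426i|1101⟩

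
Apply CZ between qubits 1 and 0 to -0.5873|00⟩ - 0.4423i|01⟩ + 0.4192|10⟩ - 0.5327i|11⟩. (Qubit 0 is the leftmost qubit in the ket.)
-0.5873|00⟩ - 0.4423i|01⟩ + 0.4192|10⟩ + 0.5327i|11⟩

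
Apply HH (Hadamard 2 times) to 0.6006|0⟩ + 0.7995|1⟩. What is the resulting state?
0.6006|0⟩ + 0.7995|1⟩

H² = I, so an even number of Hadamards cancels: H^2 = I and the state is unchanged.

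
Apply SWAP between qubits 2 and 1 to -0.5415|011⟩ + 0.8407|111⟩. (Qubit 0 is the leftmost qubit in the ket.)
-0.5415|011⟩ + 0.8407|111⟩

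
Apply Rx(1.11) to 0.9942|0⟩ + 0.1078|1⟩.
(0.845 - 0.0568i)|0⟩ + (0.09162 - 0.5239i)|1⟩

Rx(1.11) = [[cos(θ/2), −i·sin(θ/2)], [−i·sin(θ/2), cos(θ/2)]]; θ = 1.11, cos(θ/2) ≈ 0.8499, sin(θ/2) ≈ 0.526943.
With a = amp(|0⟩) = 0.9942 and b = amp(|1⟩) = 0.1078:
new amp(|0⟩) = (0.8499)·a + (-0.526943i)·b = (0.845 - 0.0568i)
new amp(|1⟩) = (-0.526943i)·a + (0.8499)·b = (0.09162 - 0.5239i)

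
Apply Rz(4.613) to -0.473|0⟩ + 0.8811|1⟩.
(0.3174 + 0.3507i)|0⟩ + (-0.5913 + 0.6532i)|1⟩

Rz(4.613) = [[e^(−iθ/2), 0], [0, e^(iθ/2)]] with e^(±iθ/2) = cos(θ/2) ± i·sin(θ/2); θ = 4.613, cos(θ/2) ≈ -0.671109, sin(θ/2) ≈ 0.741359.
With a = amp(|0⟩) = -0.473 and b = amp(|1⟩) = 0.8811:
new amp(|0⟩) = (-0.671109 - 0.741359i)·a = (0.3174 + 0.3507i)
new amp(|1⟩) = (-0.671109 + 0.741359i)·b = (-0.5913 + 0.6532i)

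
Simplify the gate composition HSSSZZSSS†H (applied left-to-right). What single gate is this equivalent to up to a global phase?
I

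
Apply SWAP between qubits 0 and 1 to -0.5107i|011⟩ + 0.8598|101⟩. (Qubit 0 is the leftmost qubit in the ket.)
0.8598|011⟩ - 0.5107i|101⟩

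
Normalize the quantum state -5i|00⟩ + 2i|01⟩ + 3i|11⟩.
-0.8111i|00⟩ + 0.3244i|01⟩ + 0.4867i|11⟩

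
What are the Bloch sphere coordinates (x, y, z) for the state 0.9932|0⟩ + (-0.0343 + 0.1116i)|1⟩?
(-0.06813, 0.2217, 0.9728)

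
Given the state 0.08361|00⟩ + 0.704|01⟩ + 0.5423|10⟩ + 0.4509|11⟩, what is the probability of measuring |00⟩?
0.006991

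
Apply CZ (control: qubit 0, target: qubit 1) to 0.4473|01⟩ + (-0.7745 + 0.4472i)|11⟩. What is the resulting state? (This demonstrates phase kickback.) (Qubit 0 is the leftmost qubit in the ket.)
0.4473|01⟩ + (0.7745 - 0.4472i)|11⟩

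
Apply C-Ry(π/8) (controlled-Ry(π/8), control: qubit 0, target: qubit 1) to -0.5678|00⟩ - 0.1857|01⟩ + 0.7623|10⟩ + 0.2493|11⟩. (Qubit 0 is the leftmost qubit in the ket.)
-0.5678|00⟩ - 0.1857|01⟩ + 0.699|10⟩ + 0.3932|11⟩

C-Ry(π/8) leaves the control-|0⟩ kets |00⟩, |01⟩ unchanged and applies Ry(π/8) to qubit 1 on the control-|1⟩ pair (|10⟩, |11⟩).
Ry(π/8) = [[cos(θ/2), −sin(θ/2)], [sin(θ/2), cos(θ/2)]]; θ = π/8, cos(θ/2) ≈ 0.980785, sin(θ/2) ≈ 0.19509.
With a = amp(|10⟩) = 0.7623 and b = amp(|11⟩) = 0.2493:
new amp(|10⟩) = (0.980785)·a + (-0.19509)·b = 0.699
new amp(|11⟩) = (0.19509)·a + (0.980785)·b = 0.3932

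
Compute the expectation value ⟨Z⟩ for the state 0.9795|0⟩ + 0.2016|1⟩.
0.9188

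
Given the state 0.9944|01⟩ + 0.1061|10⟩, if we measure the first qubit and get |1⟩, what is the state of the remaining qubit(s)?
|0⟩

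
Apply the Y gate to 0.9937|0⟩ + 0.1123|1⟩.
-0.1123i|0⟩ + 0.9937i|1⟩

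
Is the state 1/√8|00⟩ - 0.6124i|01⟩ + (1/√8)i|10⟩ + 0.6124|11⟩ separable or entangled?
Separable

Writing the state as a|00⟩ + b|01⟩ + c|10⟩ + d|11⟩, it is a product state iff ad − bc = 0.
Here (a, b, c, d) = (1/√8, -0.6124i, (1/√8)i, 0.6124): ad − bc = (1/√8)(0.6124) − (-0.6124i)((1/√8)i) = 0, so the state is separable.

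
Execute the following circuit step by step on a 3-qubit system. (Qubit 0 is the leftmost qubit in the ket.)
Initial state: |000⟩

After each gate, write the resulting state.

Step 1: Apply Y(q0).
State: i|100⟩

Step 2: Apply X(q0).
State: i|000⟩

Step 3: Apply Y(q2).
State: -|001⟩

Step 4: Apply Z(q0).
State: -|001⟩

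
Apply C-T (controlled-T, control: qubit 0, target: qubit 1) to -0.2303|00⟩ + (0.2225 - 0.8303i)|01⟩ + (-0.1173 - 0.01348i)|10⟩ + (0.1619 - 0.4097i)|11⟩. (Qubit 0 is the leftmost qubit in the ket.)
-0.2303|00⟩ + (0.2225 - 0.8303i)|01⟩ + (-0.1173 - 0.01348i)|10⟩ + (0.4042 - 0.1752i)|11⟩

C-T leaves the control-|0⟩ kets |00⟩, |01⟩ unchanged and applies T to qubit 1 on the control-|1⟩ pair (|10⟩, |11⟩).
T = [[1, 0], [0, (1/√2 + (1/√2)i)]].
With a = amp(|10⟩) = (-0.1173 - 0.01348i) and b = amp(|11⟩) = (0.1619 - 0.4097i):
new amp(|10⟩) = (1)·a = (-0.1173 - 0.01348i)
new amp(|11⟩) = (1/√2 + (1/√2)i)·b = (0.4042 - 0.1752i)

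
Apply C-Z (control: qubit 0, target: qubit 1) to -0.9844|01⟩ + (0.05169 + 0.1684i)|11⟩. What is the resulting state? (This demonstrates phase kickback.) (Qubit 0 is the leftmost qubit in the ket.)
-0.9844|01⟩ + (-0.05169 - 0.1684i)|11⟩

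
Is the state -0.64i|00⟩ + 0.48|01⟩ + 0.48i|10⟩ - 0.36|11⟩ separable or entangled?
Separable

Writing the state as a|00⟩ + b|01⟩ + c|10⟩ + d|11⟩, it is a product state iff ad − bc = 0.
Here (a, b, c, d) = (-0.64i, 0.48, 0.48i, -0.36): ad − bc = (-0.64i)(-0.36) − (0.48)(0.48i) = 0, so the state is separable.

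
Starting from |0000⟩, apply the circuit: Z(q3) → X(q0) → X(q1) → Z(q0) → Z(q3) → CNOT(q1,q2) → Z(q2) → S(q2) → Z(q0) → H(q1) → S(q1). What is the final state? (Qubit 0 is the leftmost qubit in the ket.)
-(1/√2)i|1010⟩ - 1/√2|1110⟩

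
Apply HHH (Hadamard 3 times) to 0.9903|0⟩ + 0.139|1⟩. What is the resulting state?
0.7985|0⟩ + 0.602|1⟩

H² = I, so H^3 = H: a single Hadamard. With (a, b) = (0.9903, 0.139), H gives ((a + b)/√2, (a − b)/√2) = (0.7985, 0.602).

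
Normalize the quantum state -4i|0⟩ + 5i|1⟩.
-0.6247i|0⟩ + 0.7809i|1⟩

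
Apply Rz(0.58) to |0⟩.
(0.9582 - 0.286i)|0⟩

Rz(0.58) = [[e^(−iθ/2), 0], [0, e^(iθ/2)]] with e^(±iθ/2) = cos(θ/2) ± i·sin(θ/2); θ = 0.58, cos(θ/2) ≈ 0.958244, sin(θ/2) ≈ 0.285952.
With a = amp(|0⟩) = 1 and b = amp(|1⟩) = 0:
new amp(|0⟩) = (0.958244 - 0.285952i)·a = (0.9582 - 0.286i)
new amp(|1⟩) = (0.958244 + 0.285952i)·b = 0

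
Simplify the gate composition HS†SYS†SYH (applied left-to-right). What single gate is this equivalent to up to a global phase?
I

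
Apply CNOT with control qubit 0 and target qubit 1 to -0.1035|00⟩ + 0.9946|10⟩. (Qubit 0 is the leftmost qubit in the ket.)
-0.1035|00⟩ + 0.9946|11⟩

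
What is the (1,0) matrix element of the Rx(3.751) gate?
-0.9539i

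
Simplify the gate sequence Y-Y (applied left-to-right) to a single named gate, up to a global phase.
I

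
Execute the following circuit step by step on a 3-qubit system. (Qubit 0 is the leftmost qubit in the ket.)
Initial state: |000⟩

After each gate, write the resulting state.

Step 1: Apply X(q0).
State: |100⟩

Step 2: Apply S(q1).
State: |100⟩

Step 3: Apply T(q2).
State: |100⟩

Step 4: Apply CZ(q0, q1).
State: |100⟩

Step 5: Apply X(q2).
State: |101⟩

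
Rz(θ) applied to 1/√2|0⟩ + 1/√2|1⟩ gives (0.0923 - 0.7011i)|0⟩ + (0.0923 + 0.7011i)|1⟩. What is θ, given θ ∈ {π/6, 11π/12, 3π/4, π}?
11π/12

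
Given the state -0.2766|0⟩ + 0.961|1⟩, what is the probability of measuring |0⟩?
0.07651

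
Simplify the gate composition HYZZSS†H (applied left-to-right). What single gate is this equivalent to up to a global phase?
Y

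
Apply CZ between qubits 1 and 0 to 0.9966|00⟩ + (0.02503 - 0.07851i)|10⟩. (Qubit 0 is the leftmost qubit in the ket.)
0.9966|00⟩ + (0.02503 - 0.07851i)|10⟩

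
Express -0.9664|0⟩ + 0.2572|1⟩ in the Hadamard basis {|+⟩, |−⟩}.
-0.5015|+⟩ - 0.8652|−⟩

With |ψ⟩ = α|0⟩ + β|1⟩, the Hadamard-basis coefficients are ⟨+|ψ⟩ = (α + β)/√2 and ⟨−|ψ⟩ = (α − β)/√2.
Here α = -0.9664, β = 0.2572: (α + β)/√2 = -0.5015, (α − β)/√2 = -0.8652.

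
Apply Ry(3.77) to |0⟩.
-0.3091|0⟩ + 0.951|1⟩

Ry(3.77) = [[cos(θ/2), −sin(θ/2)], [sin(θ/2), cos(θ/2)]]; θ = 3.77, cos(θ/2) ≈ -0.309059, sin(θ/2) ≈ 0.951043.
With a = amp(|0⟩) = 1 and b = amp(|1⟩) = 0:
new amp(|0⟩) = (-0.309059)·a + (-0.951043)·b = -0.3091
new amp(|1⟩) = (0.951043)·a + (-0.309059)·b = 0.951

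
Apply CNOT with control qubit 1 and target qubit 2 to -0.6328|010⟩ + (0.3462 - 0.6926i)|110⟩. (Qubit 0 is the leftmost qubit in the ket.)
-0.6328|011⟩ + (0.3462 - 0.6926i)|111⟩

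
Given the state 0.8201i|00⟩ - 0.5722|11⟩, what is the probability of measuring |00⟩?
0.6726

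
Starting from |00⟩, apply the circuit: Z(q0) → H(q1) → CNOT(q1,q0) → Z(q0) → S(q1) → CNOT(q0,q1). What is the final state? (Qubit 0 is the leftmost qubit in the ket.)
1/√2|00⟩ - (1/√2)i|10⟩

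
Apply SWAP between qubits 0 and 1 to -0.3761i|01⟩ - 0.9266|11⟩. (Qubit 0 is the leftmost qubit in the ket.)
-0.3761i|10⟩ - 0.9266|11⟩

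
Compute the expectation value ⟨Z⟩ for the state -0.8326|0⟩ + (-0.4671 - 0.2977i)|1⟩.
0.3864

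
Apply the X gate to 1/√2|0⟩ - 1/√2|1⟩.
-1/√2|0⟩ + 1/√2|1⟩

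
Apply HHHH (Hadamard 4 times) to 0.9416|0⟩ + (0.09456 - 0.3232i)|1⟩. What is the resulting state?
0.9416|0⟩ + (0.09456 - 0.3232i)|1⟩

H² = I, so an even number of Hadamards cancels: H^4 = I and the state is unchanged.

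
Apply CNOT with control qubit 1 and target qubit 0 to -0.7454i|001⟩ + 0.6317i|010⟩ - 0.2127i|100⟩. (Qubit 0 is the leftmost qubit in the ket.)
-0.7454i|001⟩ - 0.2127i|100⟩ + 0.6317i|110⟩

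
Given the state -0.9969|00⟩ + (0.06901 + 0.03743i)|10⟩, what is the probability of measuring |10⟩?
0.006163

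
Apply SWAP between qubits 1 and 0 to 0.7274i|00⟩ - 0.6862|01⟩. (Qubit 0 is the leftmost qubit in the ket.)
0.7274i|00⟩ - 0.6862|10⟩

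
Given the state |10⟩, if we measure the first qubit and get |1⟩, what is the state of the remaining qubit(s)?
|0⟩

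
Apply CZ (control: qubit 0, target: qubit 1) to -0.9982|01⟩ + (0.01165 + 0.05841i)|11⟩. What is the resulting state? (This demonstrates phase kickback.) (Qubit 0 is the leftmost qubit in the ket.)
-0.9982|01⟩ + (-0.01165 - 0.05841i)|11⟩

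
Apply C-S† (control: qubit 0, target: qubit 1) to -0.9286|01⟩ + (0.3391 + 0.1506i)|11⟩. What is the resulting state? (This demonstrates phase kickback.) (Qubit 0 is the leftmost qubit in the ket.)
-0.9286|01⟩ + (0.1506 - 0.3391i)|11⟩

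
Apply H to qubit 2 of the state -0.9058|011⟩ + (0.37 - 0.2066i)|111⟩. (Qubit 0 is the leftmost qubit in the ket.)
-0.6405|010⟩ + 0.6405|011⟩ + (0.2616 - 0.1461i)|110⟩ + (-0.2616 + 0.1461i)|111⟩

H on qubit 2 mixes each pair of kets that differ only in qubit 2: amplitudes (a, b) of (|…0…⟩, |…1…⟩) become ((a + b)/√2, (a − b)/√2). Kets absent from the input have amplitude 0.
(|010⟩, |011⟩): (a, b) = (0, -0.9058) → (-0.6405, 0.6405)
(|110⟩, |111⟩): (a, b) = (0, (0.37 - 0.2066i)) → ((0.2616 - 0.1461i), (-0.2616 + 0.1461i))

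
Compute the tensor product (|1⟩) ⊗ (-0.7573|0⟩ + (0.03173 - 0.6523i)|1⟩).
-0.7573|10⟩ + (0.03173 - 0.6523i)|11⟩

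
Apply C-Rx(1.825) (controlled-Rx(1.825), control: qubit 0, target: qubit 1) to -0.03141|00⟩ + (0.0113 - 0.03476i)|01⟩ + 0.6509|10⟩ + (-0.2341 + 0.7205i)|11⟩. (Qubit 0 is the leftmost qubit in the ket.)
-0.03141|00⟩ + (0.0113 - 0.03476i)|01⟩ + (0.9681 + 0.1852i)|10⟩ + (-0.1432 - 0.0741i)|11⟩

C-Rx(1.825) leaves the control-|0⟩ kets |00⟩, |01⟩ unchanged and applies Rx(1.825) to qubit 1 on the control-|1⟩ pair (|10⟩, |11⟩).
Rx(1.825) = [[cos(θ/2), −i·sin(θ/2)], [−i·sin(θ/2), cos(θ/2)]]; θ = 1.825, cos(θ/2) ≈ 0.61177, sin(θ/2) ≈ 0.791036.
With a = amp(|10⟩) = 0.6509 and b = amp(|11⟩) = (-0.2341 + 0.7205i):
new amp(|10⟩) = (0.61177)·a + (-0.791036i)·b = (0.9681 + 0.1852i)
new amp(|11⟩) = (-0.791036i)·a + (0.61177)·b = (-0.1432 - 0.0741i)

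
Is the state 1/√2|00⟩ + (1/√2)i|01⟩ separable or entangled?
Separable

Writing the state as a|00⟩ + b|01⟩ + c|10⟩ + d|11⟩, it is a product state iff ad − bc = 0.
Here (a, b, c, d) = (1/√2, (1/√2)i, 0, 0): ad − bc = (1/√2)(0) − ((1/√2)i)(0) = 0, so the state is separable.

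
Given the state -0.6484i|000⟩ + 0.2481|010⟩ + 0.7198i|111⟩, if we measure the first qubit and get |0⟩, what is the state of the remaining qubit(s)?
-0.934i|00⟩ + 0.3574|10⟩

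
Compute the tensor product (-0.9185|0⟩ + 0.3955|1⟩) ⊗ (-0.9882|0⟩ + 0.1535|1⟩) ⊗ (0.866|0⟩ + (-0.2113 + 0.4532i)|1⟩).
0.786|000⟩ + (-0.1918 + 0.4114i)|001⟩ - 0.1221|010⟩ + (0.02979 - 0.0639i)|011⟩ - 0.3385|100⟩ + (0.08258 - 0.1771i)|101⟩ + 0.05257|110⟩ + (-0.01283 + 0.02751i)|111⟩

amp(|b₁b₂…⟩) = product of the factor amplitudes for bits b₁, b₂, …; only kets whose every factor amplitude is nonzero survive.
|000⟩: (-0.9185)(-0.9882)(0.866) = 0.786
|001⟩: (-0.9185)(-0.9882)(-0.2113 + 0.4532i) = (-0.1918 + 0.4114i)
|010⟩: (-0.9185)(0.1535)(0.866) = -0.1221
|011⟩: (-0.9185)(0.1535)(-0.2113 + 0.4532i) = (0.02979 - 0.0639i)
|100⟩: (0.3955)(-0.9882)(0.866) = -0.3385
|101⟩: (0.3955)(-0.9882)(-0.2113 + 0.4532i) = (0.08258 - 0.1771i)
|110⟩: (0.3955)(0.1535)(0.866) = 0.05257
|111⟩: (0.3955)(0.1535)(-0.2113 + 0.4532i) = (-0.01283 + 0.02751i)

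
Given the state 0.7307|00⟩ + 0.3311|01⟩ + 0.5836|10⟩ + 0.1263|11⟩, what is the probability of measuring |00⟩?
0.5339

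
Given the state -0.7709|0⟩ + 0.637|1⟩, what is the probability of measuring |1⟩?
0.4058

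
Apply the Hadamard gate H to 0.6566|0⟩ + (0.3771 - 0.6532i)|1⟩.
(0.7309 - 0.4619i)|0⟩ + (0.1976 + 0.4619i)|1⟩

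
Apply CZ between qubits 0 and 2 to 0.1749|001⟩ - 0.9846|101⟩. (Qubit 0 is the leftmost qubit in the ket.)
0.1749|001⟩ + 0.9846|101⟩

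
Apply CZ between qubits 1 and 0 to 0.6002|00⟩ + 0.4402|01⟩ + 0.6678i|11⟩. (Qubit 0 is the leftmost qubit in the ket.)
0.6002|00⟩ + 0.4402|01⟩ - 0.6678i|11⟩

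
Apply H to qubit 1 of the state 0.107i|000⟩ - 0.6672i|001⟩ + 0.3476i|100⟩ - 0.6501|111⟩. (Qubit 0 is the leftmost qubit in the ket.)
0.07566i|000⟩ - 0.4718i|001⟩ + 0.07566i|010⟩ - 0.4718i|011⟩ + 0.2458i|100⟩ - 0.4597|101⟩ + 0.2458i|110⟩ + 0.4597|111⟩

H on qubit 1 mixes each pair of kets that differ only in qubit 1: amplitudes (a, b) of (|…0…⟩, |…1…⟩) become ((a + b)/√2, (a − b)/√2). Kets absent from the input have amplitude 0.
(|000⟩, |010⟩): (a, b) = (0.107i, 0) → (0.07566i, 0.07566i)
(|001⟩, |011⟩): (a, b) = (-0.6672i, 0) → (-0.4718i, -0.4718i)
(|100⟩, |110⟩): (a, b) = (0.3476i, 0) → (0.2458i, 0.2458i)
(|101⟩, |111⟩): (a, b) = (0, -0.6501) → (-0.4597, 0.4597)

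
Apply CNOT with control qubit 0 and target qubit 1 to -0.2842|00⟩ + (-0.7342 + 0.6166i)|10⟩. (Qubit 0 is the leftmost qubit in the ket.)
-0.2842|00⟩ + (-0.7342 + 0.6166i)|11⟩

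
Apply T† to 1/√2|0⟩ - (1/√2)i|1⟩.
1/√2|0⟩ + (-1/2 - (1/2)i)|1⟩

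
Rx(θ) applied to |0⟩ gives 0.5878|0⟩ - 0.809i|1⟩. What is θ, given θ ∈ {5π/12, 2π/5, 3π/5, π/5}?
3π/5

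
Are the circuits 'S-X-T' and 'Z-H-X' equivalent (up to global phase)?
No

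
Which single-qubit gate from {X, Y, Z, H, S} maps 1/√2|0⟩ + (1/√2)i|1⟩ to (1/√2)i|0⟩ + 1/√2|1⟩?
X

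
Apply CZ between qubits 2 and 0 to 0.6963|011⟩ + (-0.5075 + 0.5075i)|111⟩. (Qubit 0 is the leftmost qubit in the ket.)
0.6963|011⟩ + (0.5075 - 0.5075i)|111⟩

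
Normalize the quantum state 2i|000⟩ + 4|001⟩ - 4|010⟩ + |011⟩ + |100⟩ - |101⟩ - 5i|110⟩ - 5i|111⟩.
0.212i|000⟩ + 0.424|001⟩ - 0.424|010⟩ + 0.106|011⟩ + 0.106|100⟩ - 0.106|101⟩ - 0.53i|110⟩ - 0.53i|111⟩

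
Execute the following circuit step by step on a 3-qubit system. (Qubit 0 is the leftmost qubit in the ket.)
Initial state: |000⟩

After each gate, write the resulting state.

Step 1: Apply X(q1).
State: |010⟩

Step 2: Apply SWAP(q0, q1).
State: |100⟩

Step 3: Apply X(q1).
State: |110⟩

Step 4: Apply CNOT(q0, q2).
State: |111⟩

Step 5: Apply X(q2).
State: |110⟩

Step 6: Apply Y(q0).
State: -i|010⟩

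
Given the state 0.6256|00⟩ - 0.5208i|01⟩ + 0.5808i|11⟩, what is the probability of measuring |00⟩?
0.3914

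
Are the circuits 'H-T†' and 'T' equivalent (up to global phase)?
No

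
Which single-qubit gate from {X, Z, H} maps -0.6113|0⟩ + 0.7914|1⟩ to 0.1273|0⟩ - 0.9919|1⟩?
H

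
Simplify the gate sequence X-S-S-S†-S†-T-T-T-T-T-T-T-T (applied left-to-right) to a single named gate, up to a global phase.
X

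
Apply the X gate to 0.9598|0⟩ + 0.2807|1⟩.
0.2807|0⟩ + 0.9598|1⟩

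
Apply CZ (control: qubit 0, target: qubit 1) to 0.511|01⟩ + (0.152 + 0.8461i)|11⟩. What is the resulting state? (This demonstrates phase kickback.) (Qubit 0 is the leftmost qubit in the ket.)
0.511|01⟩ + (-0.152 - 0.8461i)|11⟩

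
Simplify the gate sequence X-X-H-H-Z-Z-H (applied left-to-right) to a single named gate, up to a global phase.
H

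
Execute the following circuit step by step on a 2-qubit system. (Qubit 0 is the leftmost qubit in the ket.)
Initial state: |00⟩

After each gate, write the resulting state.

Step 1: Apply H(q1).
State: 1/√2|00⟩ + 1/√2|01⟩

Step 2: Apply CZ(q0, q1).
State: 1/√2|00⟩ + 1/√2|01⟩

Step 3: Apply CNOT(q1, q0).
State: 1/√2|00⟩ + 1/√2|11⟩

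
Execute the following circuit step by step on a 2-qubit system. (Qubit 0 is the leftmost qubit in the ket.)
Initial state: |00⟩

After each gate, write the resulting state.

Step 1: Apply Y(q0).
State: i|10⟩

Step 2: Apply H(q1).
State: (1/√2)i|10⟩ + (1/√2)i|11⟩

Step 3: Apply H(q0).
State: (1/2)i|00⟩ + (1/2)i|01⟩ - (1/2)i|10⟩ - (1/2)i|11⟩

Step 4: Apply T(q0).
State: (1/2)i|00⟩ + (1/2)i|01⟩ + (1/√8 - (1/√8)i)|10⟩ + (1/√8 - (1/√8)i)|11⟩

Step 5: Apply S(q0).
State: (1/2)i|00⟩ + (1/2)i|01⟩ + (1/√8 + (1/√8)i)|10⟩ + (1/√8 + (1/√8)i)|11⟩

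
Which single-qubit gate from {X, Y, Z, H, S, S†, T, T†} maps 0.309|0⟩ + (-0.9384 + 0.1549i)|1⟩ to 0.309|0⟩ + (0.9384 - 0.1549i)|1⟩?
Z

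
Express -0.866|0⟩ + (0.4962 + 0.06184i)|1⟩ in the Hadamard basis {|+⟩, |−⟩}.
(-0.2615 + 0.04373i)|+⟩ + (-0.9632 - 0.04373i)|−⟩

With |ψ⟩ = α|0⟩ + β|1⟩, the Hadamard-basis coefficients are ⟨+|ψ⟩ = (α + β)/√2 and ⟨−|ψ⟩ = (α − β)/√2.
Here α = -0.866, β = (0.4962 + 0.06184i): (α + β)/√2 = (-0.2615 + 0.04373i), (α − β)/√2 = (-0.9632 - 0.04373i).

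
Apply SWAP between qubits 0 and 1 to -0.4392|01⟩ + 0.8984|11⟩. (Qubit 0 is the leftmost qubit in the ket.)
-0.4392|10⟩ + 0.8984|11⟩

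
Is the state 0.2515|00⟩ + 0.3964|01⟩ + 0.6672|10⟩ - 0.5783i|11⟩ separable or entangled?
Entangled

Writing the state as a|00⟩ + b|01⟩ + c|10⟩ + d|11⟩, it is a product state iff ad − bc = 0.
Here (a, b, c, d) = (0.2515, 0.3964, 0.6672, -0.5783i): ad − bc = (0.2515)(-0.5783i) − (0.3964)(0.6672) = (-0.2645 - 0.1454i) ≠ 0, so the state is entangled.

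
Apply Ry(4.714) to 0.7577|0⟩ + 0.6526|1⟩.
-0.9973|0⟩ + 0.07351|1⟩

Ry(4.714) = [[cos(θ/2), −sin(θ/2)], [sin(θ/2), cos(θ/2)]]; θ = 4.714, cos(θ/2) ≈ -0.707676, sin(θ/2) ≈ 0.706537.
With a = amp(|0⟩) = 0.7577 and b = amp(|1⟩) = 0.6526:
new amp(|0⟩) = (-0.707676)·a + (-0.706537)·b = -0.9973
new amp(|1⟩) = (0.706537)·a + (-0.707676)·b = 0.07351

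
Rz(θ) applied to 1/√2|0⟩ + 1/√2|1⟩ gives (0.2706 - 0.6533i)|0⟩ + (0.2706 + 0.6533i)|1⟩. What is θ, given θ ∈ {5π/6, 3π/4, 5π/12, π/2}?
3π/4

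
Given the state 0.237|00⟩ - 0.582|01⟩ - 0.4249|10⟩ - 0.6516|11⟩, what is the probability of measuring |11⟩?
0.4246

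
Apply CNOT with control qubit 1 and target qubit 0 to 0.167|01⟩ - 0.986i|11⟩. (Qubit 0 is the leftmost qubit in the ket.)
-0.986i|01⟩ + 0.167|11⟩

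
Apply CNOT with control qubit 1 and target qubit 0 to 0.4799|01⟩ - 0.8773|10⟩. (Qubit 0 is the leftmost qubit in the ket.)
-0.8773|10⟩ + 0.4799|11⟩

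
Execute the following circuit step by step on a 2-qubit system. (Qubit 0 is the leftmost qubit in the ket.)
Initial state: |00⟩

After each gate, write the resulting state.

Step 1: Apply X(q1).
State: |01⟩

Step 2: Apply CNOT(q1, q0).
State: |11⟩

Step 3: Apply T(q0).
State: (1/√2 + (1/√2)i)|11⟩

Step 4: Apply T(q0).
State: i|11⟩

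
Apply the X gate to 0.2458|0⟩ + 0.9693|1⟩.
0.9693|0⟩ + 0.2458|1⟩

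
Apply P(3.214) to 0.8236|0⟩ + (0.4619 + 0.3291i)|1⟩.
0.8236|0⟩ + (-0.4369 - 0.3617i)|1⟩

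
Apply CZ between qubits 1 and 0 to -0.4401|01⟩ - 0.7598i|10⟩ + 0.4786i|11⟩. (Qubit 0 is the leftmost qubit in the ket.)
-0.4401|01⟩ - 0.7598i|10⟩ - 0.4786i|11⟩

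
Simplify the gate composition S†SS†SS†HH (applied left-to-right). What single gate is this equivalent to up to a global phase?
S†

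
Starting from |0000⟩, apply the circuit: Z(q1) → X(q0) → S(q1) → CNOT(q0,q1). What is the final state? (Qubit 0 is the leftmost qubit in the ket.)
|1100⟩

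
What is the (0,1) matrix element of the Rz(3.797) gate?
0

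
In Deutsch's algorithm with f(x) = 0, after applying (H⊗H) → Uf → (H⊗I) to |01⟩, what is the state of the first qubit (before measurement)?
|0⟩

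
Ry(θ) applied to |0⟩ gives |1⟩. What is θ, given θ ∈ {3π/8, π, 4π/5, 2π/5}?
π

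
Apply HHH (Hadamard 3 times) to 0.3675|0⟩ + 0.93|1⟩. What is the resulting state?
0.9175|0⟩ - 0.3977|1⟩

H² = I, so H^3 = H: a single Hadamard. With (a, b) = (0.3675, 0.93), H gives ((a + b)/√2, (a − b)/√2) = (0.9175, -0.3977).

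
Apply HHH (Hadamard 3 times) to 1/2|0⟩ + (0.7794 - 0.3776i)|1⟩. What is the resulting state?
(0.9047 - 0.267i)|0⟩ + (-0.1976 + 0.267i)|1⟩

H² = I, so H^3 = H: a single Hadamard. With (a, b) = (1/2, (0.7794 - 0.3776i)), H gives ((a + b)/√2, (a − b)/√2) = ((0.9047 - 0.267i), (-0.1976 + 0.267i)).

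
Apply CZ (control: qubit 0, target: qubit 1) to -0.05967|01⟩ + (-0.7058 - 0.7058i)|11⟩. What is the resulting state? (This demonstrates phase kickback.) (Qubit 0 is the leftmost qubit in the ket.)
-0.05967|01⟩ + (0.7058 + 0.7058i)|11⟩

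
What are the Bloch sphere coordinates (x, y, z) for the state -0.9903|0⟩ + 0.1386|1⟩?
(-0.2745, 0, 0.9615)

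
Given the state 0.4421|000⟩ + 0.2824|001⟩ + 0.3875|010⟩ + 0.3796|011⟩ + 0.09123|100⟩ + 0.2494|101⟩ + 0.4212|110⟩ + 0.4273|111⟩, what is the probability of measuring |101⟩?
0.0622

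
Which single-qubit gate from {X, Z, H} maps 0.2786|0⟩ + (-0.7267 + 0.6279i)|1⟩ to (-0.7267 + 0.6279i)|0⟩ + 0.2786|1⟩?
X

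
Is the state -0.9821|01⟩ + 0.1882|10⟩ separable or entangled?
Entangled

Writing the state as a|00⟩ + b|01⟩ + c|10⟩ + d|11⟩, it is a product state iff ad − bc = 0.
Here (a, b, c, d) = (0, -0.9821, 0.1882, 0): ad − bc = (0)(0) − (-0.9821)(0.1882) = 0.1848 ≠ 0, so the state is entangled.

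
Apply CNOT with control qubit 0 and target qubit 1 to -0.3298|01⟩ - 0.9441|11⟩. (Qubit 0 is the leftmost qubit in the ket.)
-0.3298|01⟩ - 0.9441|10⟩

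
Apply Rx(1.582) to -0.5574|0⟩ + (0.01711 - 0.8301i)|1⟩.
(-0.9822 - 0.01217i)|0⟩ + (0.01203 - 0.1873i)|1⟩

Rx(1.582) = [[cos(θ/2), −i·sin(θ/2)], [−i·sin(θ/2), cos(θ/2)]]; θ = 1.582, cos(θ/2) ≈ 0.703135, sin(θ/2) ≈ 0.711057.
With a = amp(|0⟩) = -0.5574 and b = amp(|1⟩) = (0.01711 - 0.8301i):
new amp(|0⟩) = (0.703135)·a + (-0.711057i)·b = (-0.9822 - 0.01217i)
new amp(|1⟩) = (-0.711057i)·a + (0.703135)·b = (0.01203 - 0.1873i)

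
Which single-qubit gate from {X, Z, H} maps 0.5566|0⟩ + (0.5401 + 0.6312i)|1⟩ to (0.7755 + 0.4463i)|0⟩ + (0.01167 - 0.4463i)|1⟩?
H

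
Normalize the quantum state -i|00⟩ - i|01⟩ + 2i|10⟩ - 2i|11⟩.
-0.3162i|00⟩ - 0.3162i|01⟩ + 0.6325i|10⟩ - 0.6325i|11⟩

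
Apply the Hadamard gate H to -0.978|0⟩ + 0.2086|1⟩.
-0.544|0⟩ - 0.8391|1⟩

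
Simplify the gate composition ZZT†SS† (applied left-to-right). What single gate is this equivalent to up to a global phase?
T†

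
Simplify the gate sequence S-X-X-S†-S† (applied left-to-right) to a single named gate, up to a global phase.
S†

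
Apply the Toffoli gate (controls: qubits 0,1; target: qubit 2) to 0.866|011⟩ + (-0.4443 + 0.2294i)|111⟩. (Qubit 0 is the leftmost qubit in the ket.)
0.866|011⟩ + (-0.4443 + 0.2294i)|110⟩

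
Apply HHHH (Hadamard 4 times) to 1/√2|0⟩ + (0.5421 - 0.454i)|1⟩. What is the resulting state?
1/√2|0⟩ + (0.5421 - 0.454i)|1⟩

H² = I, so an even number of Hadamards cancels: H^4 = I and the state is unchanged.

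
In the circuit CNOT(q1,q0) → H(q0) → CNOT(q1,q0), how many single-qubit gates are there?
1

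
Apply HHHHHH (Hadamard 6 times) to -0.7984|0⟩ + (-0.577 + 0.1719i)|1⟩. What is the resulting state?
-0.7984|0⟩ + (-0.577 + 0.1719i)|1⟩

H² = I, so an even number of Hadamards cancels: H^6 = I and the state is unchanged.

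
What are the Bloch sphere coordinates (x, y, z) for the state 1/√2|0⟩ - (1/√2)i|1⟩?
(0, -1, 0)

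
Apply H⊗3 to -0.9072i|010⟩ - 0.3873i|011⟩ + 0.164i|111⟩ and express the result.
-0.3997i|000⟩ - 0.2418i|001⟩ + 0.3997i|010⟩ + 0.2418i|011⟩ - 0.5157i|100⟩ - 0.1258i|101⟩ + 0.5157i|110⟩ + 0.1258i|111⟩

H⊗3 gives amp(|y⟩) = (1/2√2) Σ_x (−1)^(x·y) amp(|x⟩), where x·y is the number of positions in which both x and y have a 1.
|000⟩: (-0.9072i - 0.3873i + 0.164i)/(2√2) = -0.3997i
|001⟩: (-0.9072i + 0.3873i - 0.164i)/(2√2) = -0.2418i
|010⟩: (0.9072i + 0.3873i - 0.164i)/(2√2) = 0.3997i
|011⟩: (0.9072i - 0.3873i + 0.164i)/(2√2) = 0.2418i
|100⟩: (-0.9072i - 0.3873i - 0.164i)/(2√2) = -0.5157i
|101⟩: (-0.9072i + 0.3873i + 0.164i)/(2√2) = -0.1258i
|110⟩: (0.9072i + 0.3873i + 0.164i)/(2√2) = 0.5157i
|111⟩: (0.9072i - 0.3873i - 0.164i)/(2√2) = 0.1258i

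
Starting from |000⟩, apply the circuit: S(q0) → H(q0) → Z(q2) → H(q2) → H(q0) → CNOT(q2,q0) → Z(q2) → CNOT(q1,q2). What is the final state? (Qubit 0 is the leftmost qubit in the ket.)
1/√2|000⟩ - 1/√2|101⟩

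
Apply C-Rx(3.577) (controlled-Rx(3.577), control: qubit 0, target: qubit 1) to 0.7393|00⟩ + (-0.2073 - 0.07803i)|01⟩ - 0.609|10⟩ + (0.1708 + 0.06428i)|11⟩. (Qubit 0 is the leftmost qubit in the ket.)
0.7393|00⟩ + (-0.2073 - 0.07803i)|01⟩ + (0.1943 - 0.1668i)|10⟩ + (-0.03689 + 0.5807i)|11⟩

C-Rx(3.577) leaves the control-|0⟩ kets |00⟩, |01⟩ unchanged and applies Rx(3.577) to qubit 1 on the control-|1⟩ pair (|10⟩, |11⟩).
Rx(3.577) = [[cos(θ/2), −i·sin(θ/2)], [−i·sin(θ/2), cos(θ/2)]]; θ = 3.577, cos(θ/2) ≈ -0.215988, sin(θ/2) ≈ 0.976396.
With a = amp(|10⟩) = -0.609 and b = amp(|11⟩) = (0.1708 + 0.06428i):
new amp(|10⟩) = (-0.215988)·a + (-0.976396i)·b = (0.1943 - 0.1668i)
new amp(|11⟩) = (-0.976396i)·a + (-0.215988)·b = (-0.03689 + 0.5807i)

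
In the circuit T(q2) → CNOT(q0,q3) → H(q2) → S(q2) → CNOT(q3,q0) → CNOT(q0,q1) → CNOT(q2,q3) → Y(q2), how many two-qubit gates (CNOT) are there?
4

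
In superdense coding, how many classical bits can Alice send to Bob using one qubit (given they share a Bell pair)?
2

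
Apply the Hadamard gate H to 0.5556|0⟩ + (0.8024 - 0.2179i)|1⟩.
(0.9603 - 0.1541i)|0⟩ + (-0.1745 + 0.1541i)|1⟩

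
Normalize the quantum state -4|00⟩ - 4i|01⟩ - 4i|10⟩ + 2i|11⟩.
-0.5547|00⟩ - 0.5547i|01⟩ - 0.5547i|10⟩ + 0.2774i|11⟩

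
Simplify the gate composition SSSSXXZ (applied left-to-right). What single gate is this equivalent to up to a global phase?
Z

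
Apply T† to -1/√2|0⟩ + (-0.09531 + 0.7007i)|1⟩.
-1/√2|0⟩ + (0.4281 + 0.5629i)|1⟩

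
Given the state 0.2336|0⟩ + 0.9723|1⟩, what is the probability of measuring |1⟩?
0.9454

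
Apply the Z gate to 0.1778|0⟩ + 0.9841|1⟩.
0.1778|0⟩ - 0.9841|1⟩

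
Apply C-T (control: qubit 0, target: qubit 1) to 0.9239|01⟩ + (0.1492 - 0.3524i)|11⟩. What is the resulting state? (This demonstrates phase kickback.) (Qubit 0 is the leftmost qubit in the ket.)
0.9239|01⟩ + (0.3547 - 0.1437i)|11⟩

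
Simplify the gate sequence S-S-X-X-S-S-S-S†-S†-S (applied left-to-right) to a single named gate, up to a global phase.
I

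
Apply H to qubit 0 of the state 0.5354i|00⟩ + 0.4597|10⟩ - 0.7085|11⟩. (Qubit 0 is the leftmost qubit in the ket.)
(0.3251 + 0.3786i)|00⟩ - 0.501|01⟩ + (-0.3251 + 0.3786i)|10⟩ + 0.501|11⟩

H on qubit 0 mixes each pair of kets that differ only in qubit 0: amplitudes (a, b) of (|…0…⟩, |…1…⟩) become ((a + b)/√2, (a − b)/√2). Kets absent from the input have amplitude 0.
(|00⟩, |10⟩): (a, b) = (0.5354i, 0.4597) → ((0.3251 + 0.3786i), (-0.3251 + 0.3786i))
(|01⟩, |11⟩): (a, b) = (0, -0.7085) → (-0.501, 0.501)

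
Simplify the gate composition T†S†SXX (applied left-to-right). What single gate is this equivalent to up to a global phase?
T†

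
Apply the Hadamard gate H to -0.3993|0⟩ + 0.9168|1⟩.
0.3659|0⟩ - 0.9306|1⟩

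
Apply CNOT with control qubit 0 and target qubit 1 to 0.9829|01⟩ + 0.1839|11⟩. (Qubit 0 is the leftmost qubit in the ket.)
0.9829|01⟩ + 0.1839|10⟩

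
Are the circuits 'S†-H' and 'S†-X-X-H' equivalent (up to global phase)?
Yes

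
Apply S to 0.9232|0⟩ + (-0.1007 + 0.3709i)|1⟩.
0.9232|0⟩ + (-0.3709 - 0.1007i)|1⟩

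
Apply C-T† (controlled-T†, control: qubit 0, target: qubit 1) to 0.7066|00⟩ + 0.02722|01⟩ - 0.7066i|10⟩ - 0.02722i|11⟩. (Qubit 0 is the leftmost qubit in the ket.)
0.7066|00⟩ + 0.02722|01⟩ - 0.7066i|10⟩ + (-0.01925 - 0.01925i)|11⟩

C-T† leaves the control-|0⟩ kets |00⟩, |01⟩ unchanged and applies T† to qubit 1 on the control-|1⟩ pair (|10⟩, |11⟩).
T† = [[1, 0], [0, (1/√2 - (1/√2)i)]].
With a = amp(|10⟩) = -0.7066i and b = amp(|11⟩) = -0.02722i:
new amp(|10⟩) = (1)·a = -0.7066i
new amp(|11⟩) = (1/√2 - (1/√2)i)·b = (-0.01925 - 0.01925i)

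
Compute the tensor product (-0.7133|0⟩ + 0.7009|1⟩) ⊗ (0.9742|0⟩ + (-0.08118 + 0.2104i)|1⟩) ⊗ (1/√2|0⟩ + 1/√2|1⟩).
-0.4914|000⟩ - 0.4914|001⟩ + (0.04095 - 0.1061i)|010⟩ + (0.04095 - 0.1061i)|011⟩ + 0.4828|100⟩ + 0.4828|101⟩ + (-0.04023 + 0.1043i)|110⟩ + (-0.04023 + 0.1043i)|111⟩

amp(|b₁b₂…⟩) = product of the factor amplitudes for bits b₁, b₂, …; only kets whose every factor amplitude is nonzero survive.
|000⟩: (-0.7133)(0.9742)(1/√2) = -0.4914
|001⟩: (-0.7133)(0.9742)(1/√2) = -0.4914
|010⟩: (-0.7133)(-0.08118 + 0.2104i)(1/√2) = (0.04095 - 0.1061i)
|011⟩: (-0.7133)(-0.08118 + 0.2104i)(1/√2) = (0.04095 - 0.1061i)
|100⟩: (0.7009)(0.9742)(1/√2) = 0.4828
|101⟩: (0.7009)(0.9742)(1/√2) = 0.4828
|110⟩: (0.7009)(-0.08118 + 0.2104i)(1/√2) = (-0.04023 + 0.1043i)
|111⟩: (0.7009)(-0.08118 + 0.2104i)(1/√2) = (-0.04023 + 0.1043i)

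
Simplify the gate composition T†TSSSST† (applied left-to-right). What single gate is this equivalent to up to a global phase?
T†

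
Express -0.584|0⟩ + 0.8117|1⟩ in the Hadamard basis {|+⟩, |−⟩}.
0.161|+⟩ - 0.9869|−⟩

With |ψ⟩ = α|0⟩ + β|1⟩, the Hadamard-basis coefficients are ⟨+|ψ⟩ = (α + β)/√2 and ⟨−|ψ⟩ = (α − β)/√2.
Here α = -0.584, β = 0.8117: (α + β)/√2 = 0.161, (α − β)/√2 = -0.9869.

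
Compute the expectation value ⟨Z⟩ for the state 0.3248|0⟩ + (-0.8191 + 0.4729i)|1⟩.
-0.7891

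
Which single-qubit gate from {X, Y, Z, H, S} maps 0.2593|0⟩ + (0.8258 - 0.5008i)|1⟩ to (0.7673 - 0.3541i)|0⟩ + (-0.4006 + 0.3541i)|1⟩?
H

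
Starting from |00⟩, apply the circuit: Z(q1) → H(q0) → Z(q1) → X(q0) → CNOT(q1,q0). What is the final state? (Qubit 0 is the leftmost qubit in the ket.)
1/√2|00⟩ + 1/√2|10⟩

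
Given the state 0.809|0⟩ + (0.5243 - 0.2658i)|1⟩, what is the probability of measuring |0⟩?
0.6545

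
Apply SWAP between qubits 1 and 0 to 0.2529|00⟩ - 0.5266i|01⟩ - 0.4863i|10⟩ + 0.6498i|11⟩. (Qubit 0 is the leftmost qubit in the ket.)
0.2529|00⟩ - 0.4863i|01⟩ - 0.5266i|10⟩ + 0.6498i|11⟩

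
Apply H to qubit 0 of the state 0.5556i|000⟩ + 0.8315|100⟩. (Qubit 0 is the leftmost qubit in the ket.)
(0.588 + 0.3929i)|000⟩ + (-0.588 + 0.3929i)|100⟩

H on qubit 0 mixes each pair of kets that differ only in qubit 0: amplitudes (a, b) of (|…0…⟩, |…1…⟩) become ((a + b)/√2, (a − b)/√2). Kets absent from the input have amplitude 0.
(|000⟩, |100⟩): (a, b) = (0.5556i, 0.8315) → ((0.588 + 0.3929i), (-0.588 + 0.3929i))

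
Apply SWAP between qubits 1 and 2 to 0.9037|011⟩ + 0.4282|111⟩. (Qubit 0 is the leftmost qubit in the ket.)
0.9037|011⟩ + 0.4282|111⟩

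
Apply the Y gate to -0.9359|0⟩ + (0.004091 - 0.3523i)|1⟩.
(-0.3523 - 0.004091i)|0⟩ - 0.9359i|1⟩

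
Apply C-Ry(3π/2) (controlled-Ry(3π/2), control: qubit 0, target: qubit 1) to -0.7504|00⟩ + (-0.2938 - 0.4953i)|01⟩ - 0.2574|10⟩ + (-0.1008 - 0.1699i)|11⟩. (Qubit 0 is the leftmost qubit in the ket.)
-0.7504|00⟩ + (-0.2938 - 0.4953i)|01⟩ + (0.2533 + 0.1201i)|10⟩ + (-0.1107 + 0.1201i)|11⟩

C-Ry(3π/2) leaves the control-|0⟩ kets |00⟩, |01⟩ unchanged and applies Ry(3π/2) to qubit 1 on the control-|1⟩ pair (|10⟩, |11⟩).
Ry(3π/2) = [[cos(θ/2), −sin(θ/2)], [sin(θ/2), cos(θ/2)]]; θ = 3π/2, cos(θ/2) ≈ -0.707107, sin(θ/2) ≈ 0.707107.
With a = amp(|10⟩) = -0.2574 and b = amp(|11⟩) = (-0.1008 - 0.1699i):
new amp(|10⟩) = (-0.707107)·a + (-0.707107)·b = (0.2533 + 0.1201i)
new amp(|11⟩) = (0.707107)·a + (-0.707107)·b = (-0.1107 + 0.1201i)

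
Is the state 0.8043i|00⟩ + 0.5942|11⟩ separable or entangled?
Entangled

Writing the state as a|00⟩ + b|01⟩ + c|10⟩ + d|11⟩, it is a product state iff ad − bc = 0.
Here (a, b, c, d) = (0.8043i, 0, 0, 0.5942): ad − bc = (0.8043i)(0.5942) − (0)(0) = 0.4779i ≠ 0, so the state is entangled.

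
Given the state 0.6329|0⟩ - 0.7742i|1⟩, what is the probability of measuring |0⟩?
0.4006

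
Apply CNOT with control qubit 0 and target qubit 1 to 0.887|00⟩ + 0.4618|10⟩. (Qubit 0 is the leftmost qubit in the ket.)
0.887|00⟩ + 0.4618|11⟩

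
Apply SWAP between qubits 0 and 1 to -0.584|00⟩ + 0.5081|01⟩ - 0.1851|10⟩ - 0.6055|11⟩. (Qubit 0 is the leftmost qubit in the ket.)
-0.584|00⟩ - 0.1851|01⟩ + 0.5081|10⟩ - 0.6055|11⟩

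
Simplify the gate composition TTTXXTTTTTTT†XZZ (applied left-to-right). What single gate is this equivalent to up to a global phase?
X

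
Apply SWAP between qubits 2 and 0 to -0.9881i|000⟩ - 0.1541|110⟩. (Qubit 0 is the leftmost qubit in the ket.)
-0.9881i|000⟩ - 0.1541|011⟩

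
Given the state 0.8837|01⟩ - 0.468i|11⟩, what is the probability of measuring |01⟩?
0.7809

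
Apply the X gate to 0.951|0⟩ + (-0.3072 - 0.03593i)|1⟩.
(-0.3072 - 0.03593i)|0⟩ + 0.951|1⟩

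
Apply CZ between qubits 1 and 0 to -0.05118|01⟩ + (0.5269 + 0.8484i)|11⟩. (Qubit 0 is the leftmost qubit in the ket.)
-0.05118|01⟩ + (-0.5269 - 0.8484i)|11⟩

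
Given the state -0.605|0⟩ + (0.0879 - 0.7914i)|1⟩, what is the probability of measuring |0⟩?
0.366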